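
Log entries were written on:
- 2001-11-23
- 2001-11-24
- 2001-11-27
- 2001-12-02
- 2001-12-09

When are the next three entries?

The spacing grows by 2 each time: 1, 3, 5, 7 days.
Next gap: 9 days. 2001-12-09 + 9 days = 2001-12-18.
Next gap: 11 days. 2001-12-18 + 11 days = 2001-12-29.
Next gap: 13 days. 2001-12-29 + 13 days = 2002-01-11.

2001-12-18, 2001-12-29, 2002-01-11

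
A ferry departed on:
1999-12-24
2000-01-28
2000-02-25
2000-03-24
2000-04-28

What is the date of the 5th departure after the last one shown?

These are Fridays at 28- or 35-day spacing (35, 28, 28, 35).
The pattern: 4th Friday of the month.
4th Friday of May 2000: 2000-05-26.
4th Friday of June 2000: 2000-06-23.
4th Friday of July 2000: 2000-07-28.
August 2000 — 4th Friday is 2000-08-25.
4th Friday of September 2000: 2000-09-22.

2000-09-22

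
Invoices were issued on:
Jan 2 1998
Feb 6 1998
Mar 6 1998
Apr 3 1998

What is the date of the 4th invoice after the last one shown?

Aug 7 1998

All dates are Fridays, 35, 28, 28 days apart.
Specifically, the 1st Friday of each month.
1st Friday of May 1998: May 1 1998.
June 1998 — 1st Friday is Jun 5 1998.
July 1998 — 1st Friday is Jul 3 1998.
August 1998 — 1st Friday is Aug 7 1998.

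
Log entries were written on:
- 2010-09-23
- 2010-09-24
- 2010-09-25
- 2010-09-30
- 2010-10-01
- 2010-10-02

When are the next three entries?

2010-10-07, 2010-10-08, 2010-10-09

Every event lands on a Thursday or Friday or Saturday (gaps cycle 1, 1, 5, 1, 1).
So the schedule is: every Thursday, Friday and Saturday.
Next Thursday: 2010-10-07.
Next Friday: 2010-10-08.
Next Saturday: 2010-10-09.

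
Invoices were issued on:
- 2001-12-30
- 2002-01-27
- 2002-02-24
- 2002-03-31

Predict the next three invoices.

2002-04-28, 2002-05-26, 2002-06-30

Every date is a Sunday; gaps 28, 28, 35 days.
Each is the last Sunday of its month (at least one falls on the 29th or later, ruling out '4th Sunday').
Last Sunday of April 2002: 2002-04-28.
Last Sunday of May 2002: 2002-05-26.
June 2002 ends with Sunday 2002-06-30.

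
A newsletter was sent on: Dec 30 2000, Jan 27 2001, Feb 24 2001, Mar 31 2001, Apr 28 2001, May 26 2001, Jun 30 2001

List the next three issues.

Jul 28 2001, Aug 25 2001, Sep 29 2001

All Saturdays; the gaps (28, 28, 35, 28, 28, 35) vary with month length.
This is the last Saturday of each month.
Last Saturday of July 2001: Jul 28 2001.
August 2001 ends with Saturday Aug 25 2001.
Last Saturday of September 2001: Sep 29 2001.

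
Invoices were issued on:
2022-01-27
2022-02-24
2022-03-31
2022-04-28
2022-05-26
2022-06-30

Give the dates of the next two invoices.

Every date is a Thursday; gaps 28, 35, 28, 28, 35 days.
Each is the last Thursday of its month (at least one falls on the 29th or later, ruling out '4th Thursday').
Last Thursday of July 2022: 2022-07-28.
August 2022 ends with Thursday 2022-08-25.

2022-07-28, 2022-08-25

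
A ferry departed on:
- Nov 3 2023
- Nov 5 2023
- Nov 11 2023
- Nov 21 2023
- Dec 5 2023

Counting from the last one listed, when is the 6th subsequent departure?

The spacing grows by 4 each time: 2, 6, 10, 14 days.
Next gap: 18 days. Dec 5 2023 + 18 days = Dec 23 2023.
Next gap: 22 days. Dec 23 2023 + 22 days = Jan 14 2024.
Next gap: 26 days. Jan 14 2024 + 26 days = Feb 9 2024.
Next gap: 30 days. Feb 9 2024 + 30 days = Mar 10 2024.
Next gap: 34 days. Mar 10 2024 + 34 days = Apr 13 2024.
Next gap: 38 days. Apr 13 2024 + 38 days = May 21 2024.

May 21 2024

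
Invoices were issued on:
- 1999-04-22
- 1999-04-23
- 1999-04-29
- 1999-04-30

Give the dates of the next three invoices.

The gap pattern 1, 6, 1 repeats every 2 events.
These are the Thursdays and Fridays of each week.
The following Thursday is 1999-05-06.
The following Friday is 1999-05-07.
Next Thursday: 1999-05-13.

1999-05-06, 1999-05-07, 1999-05-13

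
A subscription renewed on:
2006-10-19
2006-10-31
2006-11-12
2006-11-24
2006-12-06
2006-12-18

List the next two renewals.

2006-12-30, 2007-01-11

Every event comes 12 days after the last (12, 12, 12, 12, 12).
2006-12-18 + 12 days = 2006-12-30.
2006-12-30 + 12 days = 2007-01-11.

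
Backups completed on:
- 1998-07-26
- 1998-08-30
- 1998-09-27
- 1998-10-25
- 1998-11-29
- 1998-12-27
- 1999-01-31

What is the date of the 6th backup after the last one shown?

All Sundays; the gaps (35, 28, 28, 35, 28, 35) vary with month length.
This is the last Sunday of each month.
February 1999 ends with Sunday 1999-02-28.
March 1999 ends with Sunday 1999-03-28.
Last Sunday of April 1999: 1999-04-25.
Last Sunday of May 1999: 1999-05-30.
June 1999 ends with Sunday 1999-06-27.
Last Sunday of July 1999: 1999-07-25.

1999-07-25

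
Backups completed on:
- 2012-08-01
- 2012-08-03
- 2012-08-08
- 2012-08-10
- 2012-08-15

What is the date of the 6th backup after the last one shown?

2012-09-05

Gaps: 2, 5, 2, 5 days — not constant, but cyclic with period 2.
The events fall on every Wednesday and Friday.
The following Friday is 2012-08-17.
The following Wednesday is 2012-08-22.
The following Friday is 2012-08-24.
The following Wednesday is 2012-08-29.
Next Friday: 2012-08-31.
Next Wednesday: 2012-09-05.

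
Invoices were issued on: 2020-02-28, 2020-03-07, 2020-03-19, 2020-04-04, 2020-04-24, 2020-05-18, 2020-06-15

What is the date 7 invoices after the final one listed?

2021-04-19

Gaps: 8, 12, 16, 20, 24, 28 days — each gap is 4 larger than the previous one.
Next gap: 32 days. 2020-06-15 + 32 days = 2020-07-17.
Next gap: 36 days. 2020-07-17 + 36 days = 2020-08-22.
Next gap: 40 days. 2020-08-22 + 40 days = 2020-10-01.
Next gap: 44 days. 2020-10-01 + 44 days = 2020-11-14.
Next gap: 48 days. 2020-11-14 + 48 days = 2021-01-01.
Next gap: 52 days. 2021-01-01 + 52 days = 2021-02-22.
Next gap: 56 days. 2021-02-22 + 56 days = 2021-04-19.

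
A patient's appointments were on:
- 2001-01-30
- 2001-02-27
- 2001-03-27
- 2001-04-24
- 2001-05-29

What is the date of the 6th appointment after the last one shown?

2001-11-27

These are Tuesdays with 28, 28, 28, 35-day gaps.
Each is the final Tuesday of its month — 2001-01-30 is past the 28th, so '4th Tuesday' doesn't fit.
Last Tuesday of June 2001: 2001-06-26.
July 2001 ends with Tuesday 2001-07-31.
Last Tuesday of August 2001: 2001-08-28.
Last Tuesday of September 2001: 2001-09-25.
Last Tuesday of October 2001: 2001-10-30.
November 2001 ends with Tuesday 2001-11-27.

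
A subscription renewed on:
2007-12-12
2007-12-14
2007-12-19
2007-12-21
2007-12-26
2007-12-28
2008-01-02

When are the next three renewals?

The gap pattern 2, 5, 2, 5, 2, 5 repeats every 2 events.
These are the Wednesdays and Fridays of each week.
The following Friday is 2008-01-04.
Next Wednesday: 2008-01-09.
The following Friday is 2008-01-11.

2008-01-04, 2008-01-09, 2008-01-11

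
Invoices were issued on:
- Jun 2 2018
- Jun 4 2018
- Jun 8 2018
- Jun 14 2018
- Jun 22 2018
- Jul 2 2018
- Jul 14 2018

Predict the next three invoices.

Jul 28 2018, Aug 13 2018, Aug 31 2018

Intervals are 2, 4, 6, 8, 10, 12 days — an arithmetic progression with common difference 2.
Next gap: 14 days. Jul 14 2018 + 14 days = Jul 28 2018.
Next gap: 16 days. Jul 28 2018 + 16 days = Aug 13 2018.
Next gap: 18 days. Aug 13 2018 + 18 days = Aug 31 2018.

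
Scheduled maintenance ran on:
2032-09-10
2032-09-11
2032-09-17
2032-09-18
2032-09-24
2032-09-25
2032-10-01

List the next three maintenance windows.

2032-10-02, 2032-10-08, 2032-10-09

Every event lands on a Friday or Saturday (gaps cycle 1, 6, 1, 6, 1, 6).
So the schedule is: every Friday and Saturday.
The following Saturday is 2032-10-02.
The following Friday is 2032-10-08.
Next Saturday: 2032-10-09.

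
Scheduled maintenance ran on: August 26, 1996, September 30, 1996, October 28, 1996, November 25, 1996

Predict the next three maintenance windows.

December 30, 1996; January 27, 1997; February 24, 1997

Every date is a Monday; gaps 35, 28, 28 days.
Each is the last Monday of its month (at least one falls on the 29th or later, ruling out '4th Monday').
December 1996 ends with Monday December 30, 1996.
Last Monday of January 1997: January 27, 1997.
Last Monday of February 1997: February 24, 1997.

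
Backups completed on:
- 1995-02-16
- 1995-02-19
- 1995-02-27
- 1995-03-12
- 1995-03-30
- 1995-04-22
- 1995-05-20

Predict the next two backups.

1995-06-22, 1995-07-30

Gaps: 3, 8, 13, 18, 23, 28 days — each gap is 5 larger than the previous one.
Next gap: 33 days. 1995-05-20 + 33 days = 1995-06-22.
Next gap: 38 days. 1995-06-22 + 38 days = 1995-07-30.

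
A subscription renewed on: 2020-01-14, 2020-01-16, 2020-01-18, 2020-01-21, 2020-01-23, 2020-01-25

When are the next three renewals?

Every event lands on a Tuesday or Thursday or Saturday (gaps cycle 2, 2, 3, 2, 2).
So the schedule is: every Tuesday, Thursday and Saturday.
Next Tuesday: 2020-01-28.
Next Thursday: 2020-01-30.
Next Saturday: 2020-02-01.

2020-01-28, 2020-01-30, 2020-02-01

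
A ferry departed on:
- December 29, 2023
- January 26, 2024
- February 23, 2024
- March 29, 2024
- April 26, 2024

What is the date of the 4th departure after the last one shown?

All Fridays; the gaps (28, 28, 35, 28) vary with month length.
This is the last Friday of each month.
Last Friday of May 2024: May 31, 2024.
Last Friday of June 2024: June 28, 2024.
July 2024 ends with Friday July 26, 2024.
Last Friday of August 2024: August 30, 2024.

August 30, 2024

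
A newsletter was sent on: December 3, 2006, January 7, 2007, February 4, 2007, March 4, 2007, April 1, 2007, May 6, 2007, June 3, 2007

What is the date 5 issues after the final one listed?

All dates are Sundays, 35, 28, 28, 28, 35, 28 days apart.
Specifically, the 1st Sunday of each month.
1st Sunday of July 2007: July 1, 2007.
1st Sunday of August 2007: August 5, 2007.
1st Sunday of September 2007: September 2, 2007.
October 2007 — 1st Sunday is October 7, 2007.
November 2007 — 1st Sunday is November 4, 2007.

November 4, 2007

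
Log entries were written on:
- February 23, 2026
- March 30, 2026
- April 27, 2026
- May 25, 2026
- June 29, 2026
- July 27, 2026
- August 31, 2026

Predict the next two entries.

All Mondays; the gaps (35, 28, 28, 35, 28, 35) vary with month length.
This is the last Monday of each month.
September 2026 ends with Monday September 28, 2026.
October 2026 ends with Monday October 26, 2026.

September 28, 2026; October 26, 2026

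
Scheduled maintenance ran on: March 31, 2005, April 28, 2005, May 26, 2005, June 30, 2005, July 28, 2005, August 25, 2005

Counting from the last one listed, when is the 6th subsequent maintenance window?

These are Thursdays with 28, 28, 35, 28, 28-day gaps.
Each is the final Thursday of its month — March 31, 2005 is past the 28th, so '4th Thursday' doesn't fit.
Last Thursday of September 2005: September 29, 2005.
October 2005 ends with Thursday October 27, 2005.
November 2005 ends with Thursday November 24, 2005.
Last Thursday of December 2005: December 29, 2005.
Last Thursday of January 2006: January 26, 2006.
Last Thursday of February 2006: February 23, 2006.

February 23, 2006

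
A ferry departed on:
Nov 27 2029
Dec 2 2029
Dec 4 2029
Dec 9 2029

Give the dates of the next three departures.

Gaps: 5, 2, 5 days — not constant, but cyclic with period 2.
The events fall on every Tuesday and Sunday.
The following Tuesday is Dec 11 2029.
Next Sunday: Dec 16 2029.
Next Tuesday: Dec 18 2029.

Dec 11 2029, Dec 16 2029, Dec 18 2029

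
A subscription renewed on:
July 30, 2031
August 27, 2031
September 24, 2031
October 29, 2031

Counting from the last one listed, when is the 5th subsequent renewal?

March 31, 2032

These are Wednesdays with 28, 28, 35-day gaps.
Each is the final Wednesday of its month — July 30, 2031 is past the 28th, so '4th Wednesday' doesn't fit.
Last Wednesday of November 2031: November 26, 2031.
December 2031 ends with Wednesday December 31, 2031.
January 2032 ends with Wednesday January 28, 2032.
February 2032 ends with Wednesday February 25, 2032.
Last Wednesday of March 2032: March 31, 2032.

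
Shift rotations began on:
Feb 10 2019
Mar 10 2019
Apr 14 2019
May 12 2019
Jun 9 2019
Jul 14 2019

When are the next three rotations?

Aug 11 2019, Sep 8 2019, Oct 13 2019

Gaps: 28, 35, 28, 28, 35 days — a mix of 28 and 35. Every date is a Sunday.
Each is the 2nd Sunday of its month.
2nd Sunday of August 2019: Aug 11 2019.
2nd Sunday of September 2019: Sep 8 2019.
2nd Sunday of October 2019: Oct 13 2019.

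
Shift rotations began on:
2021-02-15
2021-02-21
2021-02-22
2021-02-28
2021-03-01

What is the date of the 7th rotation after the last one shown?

Gaps: 6, 1, 6, 1 days — not constant, but cyclic with period 2.
The events fall on every Monday and Sunday.
The following Sunday is 2021-03-07.
Next Monday: 2021-03-08.
The following Sunday is 2021-03-14.
The following Monday is 2021-03-15.
The following Sunday is 2021-03-21.
The following Monday is 2021-03-22.
Next Sunday: 2021-03-28.

2021-03-28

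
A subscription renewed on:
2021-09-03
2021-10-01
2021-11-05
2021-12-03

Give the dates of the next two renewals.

2022-01-07, 2022-02-04

Gaps: 28, 35, 28 days — a mix of 28 and 35. Every date is a Friday.
Each is the 1st Friday of its month.
1st Friday of January 2022: 2022-01-07.
February 2022 — 1st Friday is 2022-02-04.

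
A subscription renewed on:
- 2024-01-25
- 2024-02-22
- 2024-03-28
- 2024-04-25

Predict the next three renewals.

Gaps: 28, 35, 28 days — a mix of 28 and 35. Every date is a Thursday.
Each is the 4th Thursday of its month.
4th Thursday of May 2024: 2024-05-23.
June 2024 — 4th Thursday is 2024-06-27.
July 2024 — 4th Thursday is 2024-07-25.

2024-05-23, 2024-06-27, 2024-07-25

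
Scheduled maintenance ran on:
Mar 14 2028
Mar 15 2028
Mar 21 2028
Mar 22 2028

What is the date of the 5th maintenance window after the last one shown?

Every event lands on a Tuesday or Wednesday (gaps cycle 1, 6, 1).
So the schedule is: every Tuesday and Wednesday.
Next Tuesday: Mar 28 2028.
Next Wednesday: Mar 29 2028.
The following Tuesday is Apr 4 2028.
Next Wednesday: Apr 5 2028.
Next Tuesday: Apr 11 2028.

Apr 11 2028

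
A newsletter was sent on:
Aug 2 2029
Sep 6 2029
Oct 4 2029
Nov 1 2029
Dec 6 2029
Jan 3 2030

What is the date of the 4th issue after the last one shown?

Gaps: 35, 28, 28, 35, 28 days — a mix of 28 and 35. Every date is a Thursday.
Each is the 1st Thursday of its month.
February 2030 — 1st Thursday is Feb 7 2030.
March 2030 — 1st Thursday is Mar 7 2030.
April 2030 — 1st Thursday is Apr 4 2030.
1st Thursday of May 2030: May 2 2030.

May 2 2030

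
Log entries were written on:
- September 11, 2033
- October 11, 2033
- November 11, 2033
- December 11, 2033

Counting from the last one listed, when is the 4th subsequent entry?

April 11, 2034

Gaps: 30, 31, 30 days — not constant. Every event is on the 11th of the month.
Pattern: the 11th of each month.
Next: January 2034 → January 11, 2034.
February 2034: February 11, 2034.
March 2034: March 11, 2034.
April 2034: April 11, 2034.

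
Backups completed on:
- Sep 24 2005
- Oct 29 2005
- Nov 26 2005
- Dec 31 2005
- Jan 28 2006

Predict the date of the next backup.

Feb 25 2006

All Saturdays; the gaps (35, 28, 35, 28) vary with month length.
This is the last Saturday of each month.
Last Saturday of February 2006: Feb 25 2006.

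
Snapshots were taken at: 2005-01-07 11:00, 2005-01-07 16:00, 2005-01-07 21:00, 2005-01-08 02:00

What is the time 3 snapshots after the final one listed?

2005-01-08 17:00

Spacing: 5, 5, 5 h — constant 5 h.
2005-01-08 02:00 + 5 h = 2005-01-08 07:00.
2005-01-08 07:00 + 5 h = 2005-01-08 12:00.
2005-01-08 12:00 + 5 h = 2005-01-08 17:00.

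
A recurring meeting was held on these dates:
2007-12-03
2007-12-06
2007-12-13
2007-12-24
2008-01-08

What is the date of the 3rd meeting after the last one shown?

2008-03-17

Gaps: 3, 7, 11, 15 days — each gap is 4 larger than the previous one.
Next gap: 19 days. 2008-01-08 + 19 days = 2008-01-27.
Next gap: 23 days. 2008-01-27 + 23 days = 2008-02-19.
Next gap: 27 days. 2008-02-19 + 27 days = 2008-03-17.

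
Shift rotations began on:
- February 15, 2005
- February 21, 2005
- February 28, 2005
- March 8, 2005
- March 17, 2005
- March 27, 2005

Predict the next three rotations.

Intervals are 6, 7, 8, 9, 10 days — an arithmetic progression with common difference 1.
Next gap: 11 days. March 27, 2005 + 11 days = April 7, 2005.
Next gap: 12 days. April 7, 2005 + 12 days = April 19, 2005.
Next gap: 13 days. April 19, 2005 + 13 days = May 2, 2005.

April 7, 2005; April 19, 2005; May 2, 2005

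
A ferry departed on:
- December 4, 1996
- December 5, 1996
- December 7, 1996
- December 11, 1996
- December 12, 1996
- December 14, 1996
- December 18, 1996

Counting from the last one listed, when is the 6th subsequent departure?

The gap pattern 1, 2, 4, 1, 2, 4 repeats every 3 events.
These are the Wednesdays, Thursdays and Saturdays of each week.
Next Thursday: December 19, 1996.
Next Saturday: December 21, 1996.
Next Wednesday: December 25, 1996.
The following Thursday is December 26, 1996.
The following Saturday is December 28, 1996.
The following Wednesday is January 1, 1997.

January 1, 1997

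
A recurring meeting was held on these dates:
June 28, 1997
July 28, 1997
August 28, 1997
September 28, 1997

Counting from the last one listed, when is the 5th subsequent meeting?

February 28, 1998

Each date is the 28th; the gaps (30, 31, 31) track the month lengths.
The rule is the 28th of each month.
Next: October 1997 → October 28, 1997.
November 1997: November 28, 1997.
December 1997: December 28, 1997.
Next: January 1998 → January 28, 1998.
Next: February 1998 → February 28, 1998.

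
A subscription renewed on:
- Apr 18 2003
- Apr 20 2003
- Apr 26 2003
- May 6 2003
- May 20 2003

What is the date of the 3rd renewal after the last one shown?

The spacing grows by 4 each time: 2, 6, 10, 14 days.
Next gap: 18 days. May 20 2003 + 18 days = Jun 7 2003.
Next gap: 22 days. Jun 7 2003 + 22 days = Jun 29 2003.
Next gap: 26 days. Jun 29 2003 + 26 days = Jul 25 2003.

Jul 25 2003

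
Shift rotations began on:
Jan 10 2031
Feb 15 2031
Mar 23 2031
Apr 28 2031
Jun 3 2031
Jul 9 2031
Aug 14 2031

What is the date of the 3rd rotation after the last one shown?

Every event comes 36 days after the last (36, 36, 36, 36, 36, 36).
Aug 14 2031 + 36 days = Sep 19 2031.
Sep 19 2031 + 36 days = Oct 25 2031.
Oct 25 2031 + 36 days = Nov 30 2031.

Nov 30 2031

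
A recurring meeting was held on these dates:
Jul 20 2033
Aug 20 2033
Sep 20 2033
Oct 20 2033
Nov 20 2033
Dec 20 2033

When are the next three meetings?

Jan 20 2034, Feb 20 2034, Mar 20 2034

The day-of-month is always 20 (31, 31, 30, 31, 30 days between events).
So this recurs on the 20th of each month.
Next: January 2034 → Jan 20 2034.
Next: February 2034 → Feb 20 2034.
March 2034: Mar 20 2034.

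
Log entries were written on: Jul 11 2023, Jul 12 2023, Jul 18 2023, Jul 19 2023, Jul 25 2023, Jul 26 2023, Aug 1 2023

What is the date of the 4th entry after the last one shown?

Every event lands on a Tuesday or Wednesday (gaps cycle 1, 6, 1, 6, 1, 6).
So the schedule is: every Tuesday and Wednesday.
Next Wednesday: Aug 2 2023.
Next Tuesday: Aug 8 2023.
Next Wednesday: Aug 9 2023.
Next Tuesday: Aug 15 2023.

Aug 15 2023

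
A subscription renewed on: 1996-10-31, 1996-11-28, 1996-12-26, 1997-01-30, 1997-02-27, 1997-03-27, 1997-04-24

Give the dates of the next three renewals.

1997-05-29, 1997-06-26, 1997-07-31

These are Thursdays with 28, 28, 35, 28, 28, 28-day gaps.
Each is the final Thursday of its month — 1996-10-31 is past the 28th, so '4th Thursday' doesn't fit.
May 1997 ends with Thursday 1997-05-29.
Last Thursday of June 1997: 1997-06-26.
July 1997 ends with Thursday 1997-07-31.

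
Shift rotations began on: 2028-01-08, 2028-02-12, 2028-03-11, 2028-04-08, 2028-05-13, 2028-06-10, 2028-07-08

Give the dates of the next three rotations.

These are Saturdays at 28- or 35-day spacing (35, 28, 28, 35, 28, 28).
The pattern: 2nd Saturday of the month.
August 2028 — 2nd Saturday is 2028-08-12.
September 2028 — 2nd Saturday is 2028-09-09.
October 2028 — 2nd Saturday is 2028-10-14.

2028-08-12, 2028-09-09, 2028-10-14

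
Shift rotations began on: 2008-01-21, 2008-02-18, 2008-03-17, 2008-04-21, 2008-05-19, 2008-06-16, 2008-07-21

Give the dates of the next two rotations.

These are Mondays at 28- or 35-day spacing (28, 28, 35, 28, 28, 35).
The pattern: 3rd Monday of the month.
August 2008 — 3rd Monday is 2008-08-18.
3rd Monday of September 2008: 2008-09-15.

2008-08-18, 2008-09-15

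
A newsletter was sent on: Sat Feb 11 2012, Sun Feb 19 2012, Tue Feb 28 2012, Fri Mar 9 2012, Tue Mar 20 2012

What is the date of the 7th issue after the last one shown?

The spacing grows by 1 each time: 8, 9, 10, 11 days.
Next gap: 12 days. Tue Mar 20 2012 + 12 days = Sun Apr 1 2012.
Next gap: 13 days. Sun Apr 1 2012 + 13 days = Sat Apr 14 2012.
Next gap: 14 days. Sat Apr 14 2012 + 14 days = Sat Apr 28 2012.
Next gap: 15 days. Sat Apr 28 2012 + 15 days = Sun May 13 2012.
Next gap: 16 days. Sun May 13 2012 + 16 days = Tue May 29 2012.
Next gap: 17 days. Tue May 29 2012 + 17 days = Fri Jun 15 2012.
Next gap: 18 days. Fri Jun 15 2012 + 18 days = Tue Jul 3 2012.

Tue Jul 3 2012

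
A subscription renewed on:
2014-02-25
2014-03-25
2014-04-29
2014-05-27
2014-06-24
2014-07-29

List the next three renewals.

Every date is a Tuesday; gaps 28, 35, 28, 28, 35 days.
Each is the last Tuesday of its month (at least one falls on the 29th or later, ruling out '4th Tuesday').
August 2014 ends with Tuesday 2014-08-26.
September 2014 ends with Tuesday 2014-09-30.
Last Tuesday of October 2014: 2014-10-28.

2014-08-26, 2014-09-30, 2014-10-28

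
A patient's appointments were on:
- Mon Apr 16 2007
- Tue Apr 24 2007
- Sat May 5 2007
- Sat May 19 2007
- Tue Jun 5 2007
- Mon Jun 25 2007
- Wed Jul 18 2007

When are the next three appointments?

Mon Aug 13 2007, Tue Sep 11 2007, Sat Oct 13 2007

Gaps: 8, 11, 14, 17, 20, 23 days — each gap is 3 larger than the previous one.
Next gap: 26 days. Wed Jul 18 2007 + 26 days = Mon Aug 13 2007.
Next gap: 29 days. Mon Aug 13 2007 + 29 days = Tue Sep 11 2007.
Next gap: 32 days. Tue Sep 11 2007 + 32 days = Sat Oct 13 2007.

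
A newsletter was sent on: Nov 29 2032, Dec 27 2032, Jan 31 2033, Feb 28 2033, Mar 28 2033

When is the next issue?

These are Mondays with 28, 35, 28, 28-day gaps.
Each is the final Monday of its month — Nov 29 2032 is past the 28th, so '4th Monday' doesn't fit.
April 2033 ends with Monday Apr 25 2033.

Apr 25 2033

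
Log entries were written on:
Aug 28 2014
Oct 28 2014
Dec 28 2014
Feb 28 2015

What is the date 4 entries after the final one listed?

Gaps: 61, 61, 62 days — not constant. Every event is on the 28th of the month.
Pattern: the 28th of every 2 months.
April 2015: Apr 28 2015.
June 2015: Jun 28 2015.
Next: August 2015 → Aug 28 2015.
Next: October 2015 → Oct 28 2015.

Oct 28 2015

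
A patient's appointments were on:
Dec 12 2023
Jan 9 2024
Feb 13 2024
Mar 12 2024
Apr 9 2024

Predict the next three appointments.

These are Tuesdays at 28- or 35-day spacing (28, 35, 28, 28).
The pattern: 2nd Tuesday of the month.
May 2024 — 2nd Tuesday is May 14 2024.
June 2024 — 2nd Tuesday is Jun 11 2024.
2nd Tuesday of July 2024: Jul 9 2024.

May 14 2024, Jun 11 2024, Jul 9 2024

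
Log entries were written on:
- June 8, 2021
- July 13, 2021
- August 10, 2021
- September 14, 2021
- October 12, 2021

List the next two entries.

November 9, 2021; December 14, 2021

All dates are Tuesdays, 35, 28, 35, 28 days apart.
Specifically, the 2nd Tuesday of each month.
2nd Tuesday of November 2021: November 9, 2021.
2nd Tuesday of December 2021: December 14, 2021.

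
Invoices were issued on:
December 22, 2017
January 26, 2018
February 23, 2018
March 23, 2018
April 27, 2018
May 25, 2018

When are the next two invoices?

June 22, 2018; July 27, 2018

Gaps: 35, 28, 28, 35, 28 days — a mix of 28 and 35. Every date is a Friday.
Each is the 4th Friday of its month.
4th Friday of June 2018: June 22, 2018.
4th Friday of July 2018: July 27, 2018.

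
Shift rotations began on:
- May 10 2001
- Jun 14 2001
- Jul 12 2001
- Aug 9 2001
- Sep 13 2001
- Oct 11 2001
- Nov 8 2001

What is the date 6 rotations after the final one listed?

May 9 2002

Gaps: 35, 28, 28, 35, 28, 28 days — a mix of 28 and 35. Every date is a Thursday.
Each is the 2nd Thursday of its month.
December 2001 — 2nd Thursday is Dec 13 2001.
2nd Thursday of January 2002: Jan 10 2002.
2nd Thursday of February 2002: Feb 14 2002.
2nd Thursday of March 2002: Mar 14 2002.
2nd Thursday of April 2002: Apr 11 2002.
2nd Thursday of May 2002: May 9 2002.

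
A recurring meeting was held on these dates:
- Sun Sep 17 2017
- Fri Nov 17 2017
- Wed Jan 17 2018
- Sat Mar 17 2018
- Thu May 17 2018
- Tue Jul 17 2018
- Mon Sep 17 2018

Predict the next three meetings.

Sat Nov 17 2018, Thu Jan 17 2019, Sun Mar 17 2019

Gaps: 61, 61, 59, 61, 61, 62 days — not constant. Every event is on the 17th of the month.
Pattern: the 17th of every 2 months.
Next: November 2018 → Sat Nov 17 2018.
January 2019: Thu Jan 17 2019.
Next: March 2019 → Sun Mar 17 2019.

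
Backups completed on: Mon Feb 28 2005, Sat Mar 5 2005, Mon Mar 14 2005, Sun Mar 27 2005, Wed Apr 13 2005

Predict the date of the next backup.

The spacing grows by 4 each time: 5, 9, 13, 17 days.
Next gap: 21 days. Wed Apr 13 2005 + 21 days = Wed May 4 2005.

Wed May 4 2005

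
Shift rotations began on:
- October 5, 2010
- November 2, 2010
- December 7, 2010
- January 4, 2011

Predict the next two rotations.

February 1, 2011; March 1, 2011

Gaps: 28, 35, 28 days — a mix of 28 and 35. Every date is a Tuesday.
Each is the 1st Tuesday of its month.
February 2011 — 1st Tuesday is February 1, 2011.
1st Tuesday of March 2011: March 1, 2011.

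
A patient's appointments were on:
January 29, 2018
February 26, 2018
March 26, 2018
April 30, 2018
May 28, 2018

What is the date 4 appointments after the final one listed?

These are Mondays with 28, 28, 35, 28-day gaps.
Each is the final Monday of its month — January 29, 2018 is past the 28th, so '4th Monday' doesn't fit.
Last Monday of June 2018: June 25, 2018.
July 2018 ends with Monday July 30, 2018.
August 2018 ends with Monday August 27, 2018.
Last Monday of September 2018: September 24, 2018.

September 24, 2018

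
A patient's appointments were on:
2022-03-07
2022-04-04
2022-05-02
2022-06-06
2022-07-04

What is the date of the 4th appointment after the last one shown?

These are Mondays at 28- or 35-day spacing (28, 28, 35, 28).
The pattern: 1st Monday of the month.
August 2022 — 1st Monday is 2022-08-01.
1st Monday of September 2022: 2022-09-05.
October 2022 — 1st Monday is 2022-10-03.
1st Monday of November 2022: 2022-11-07.

2022-11-07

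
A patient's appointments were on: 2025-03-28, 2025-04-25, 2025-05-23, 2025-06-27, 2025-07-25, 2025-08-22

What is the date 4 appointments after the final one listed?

All dates are Fridays, 28, 28, 35, 28, 28 days apart.
Specifically, the 4th Friday of each month.
4th Friday of September 2025: 2025-09-26.
October 2025 — 4th Friday is 2025-10-24.
4th Friday of November 2025: 2025-11-28.
4th Friday of December 2025: 2025-12-26.

2025-12-26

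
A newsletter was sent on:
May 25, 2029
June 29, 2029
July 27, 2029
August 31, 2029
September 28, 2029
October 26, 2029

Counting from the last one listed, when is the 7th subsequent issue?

Every date is a Friday; gaps 35, 28, 35, 28, 28 days.
Each is the last Friday of its month (at least one falls on the 29th or later, ruling out '4th Friday').
November 2029 ends with Friday November 30, 2029.
December 2029 ends with Friday December 28, 2029.
Last Friday of January 2030: January 25, 2030.
February 2030 ends with Friday February 22, 2030.
March 2030 ends with Friday March 29, 2030.
April 2030 ends with Friday April 26, 2030.
May 2030 ends with Friday May 31, 2030.

May 31, 2030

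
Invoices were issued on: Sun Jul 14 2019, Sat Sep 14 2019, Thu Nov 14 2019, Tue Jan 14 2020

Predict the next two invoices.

Each date is the 14th; the gaps (62, 61, 61) track the month lengths.
The rule is the 14th of every 2 months.
March 2020: Sat Mar 14 2020.
May 2020: Thu May 14 2020.

Sat Mar 14 2020, Thu May 14 2020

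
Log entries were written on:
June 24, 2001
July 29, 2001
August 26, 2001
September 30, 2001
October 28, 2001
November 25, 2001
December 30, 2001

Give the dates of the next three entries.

January 27, 2002; February 24, 2002; March 31, 2002

These are Sundays with 35, 28, 35, 28, 28, 35-day gaps.
Each is the final Sunday of its month — July 29, 2001 is past the 28th, so '4th Sunday' doesn't fit.
Last Sunday of January 2002: January 27, 2002.
February 2002 ends with Sunday February 24, 2002.
Last Sunday of March 2002: March 31, 2002.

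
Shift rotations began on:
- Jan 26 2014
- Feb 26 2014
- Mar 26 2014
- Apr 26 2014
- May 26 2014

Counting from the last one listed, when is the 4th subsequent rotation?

The day-of-month is always 26 (31, 28, 31, 30 days between events).
So this recurs on the 26th of each month.
June 2014: Jun 26 2014.
July 2014: Jul 26 2014.
August 2014: Aug 26 2014.
September 2014: Sep 26 2014.

Sep 26 2014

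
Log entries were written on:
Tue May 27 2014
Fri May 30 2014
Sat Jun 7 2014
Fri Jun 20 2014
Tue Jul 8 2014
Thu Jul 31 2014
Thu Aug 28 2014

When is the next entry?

Tue Sep 30 2014

Gaps: 3, 8, 13, 18, 23, 28 days — each gap is 5 larger than the previous one.
Next gap: 33 days. Thu Aug 28 2014 + 33 days = Tue Sep 30 2014.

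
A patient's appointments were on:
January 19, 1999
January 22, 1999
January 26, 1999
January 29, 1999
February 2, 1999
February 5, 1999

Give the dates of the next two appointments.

The gap pattern 3, 4, 3, 4, 3 repeats every 2 events.
These are the Tuesdays and Fridays of each week.
The following Tuesday is February 9, 1999.
The following Friday is February 12, 1999.

February 9, 1999; February 12, 1999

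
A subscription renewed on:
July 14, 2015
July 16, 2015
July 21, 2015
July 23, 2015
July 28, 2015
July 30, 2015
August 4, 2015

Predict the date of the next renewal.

August 6, 2015

Gaps: 2, 5, 2, 5, 2, 5 days — not constant, but cyclic with period 2.
The events fall on every Tuesday and Thursday.
The following Thursday is August 6, 2015.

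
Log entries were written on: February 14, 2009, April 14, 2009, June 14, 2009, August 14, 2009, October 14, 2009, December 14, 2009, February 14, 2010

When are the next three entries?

April 14, 2010; June 14, 2010; August 14, 2010

The day-of-month is always 14 (59, 61, 61, 61, 61, 62 days between events).
So this recurs on the 14th of every 2 months.
Next: April 2010 → April 14, 2010.
Next: June 2010 → June 14, 2010.
Next: August 2010 → August 14, 2010.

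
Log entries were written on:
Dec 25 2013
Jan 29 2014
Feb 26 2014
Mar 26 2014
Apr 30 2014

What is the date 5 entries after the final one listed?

Sep 24 2014

These are Wednesdays with 35, 28, 28, 35-day gaps.
Each is the final Wednesday of its month — Jan 29 2014 is past the 28th, so '4th Wednesday' doesn't fit.
May 2014 ends with Wednesday May 28 2014.
Last Wednesday of June 2014: Jun 25 2014.
Last Wednesday of July 2014: Jul 30 2014.
August 2014 ends with Wednesday Aug 27 2014.
Last Wednesday of September 2014: Sep 24 2014.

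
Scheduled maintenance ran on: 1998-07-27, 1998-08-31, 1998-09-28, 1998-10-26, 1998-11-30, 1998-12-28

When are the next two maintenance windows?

1999-01-25, 1999-02-22

Every date is a Monday; gaps 35, 28, 28, 35, 28 days.
Each is the last Monday of its month (at least one falls on the 29th or later, ruling out '4th Monday').
Last Monday of January 1999: 1999-01-25.
February 1999 ends with Monday 1999-02-22.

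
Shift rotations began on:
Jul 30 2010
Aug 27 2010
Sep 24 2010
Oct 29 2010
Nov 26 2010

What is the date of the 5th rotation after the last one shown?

Apr 29 2011

All Fridays; the gaps (28, 28, 35, 28) vary with month length.
This is the last Friday of each month.
Last Friday of December 2010: Dec 31 2010.
Last Friday of January 2011: Jan 28 2011.
February 2011 ends with Friday Feb 25 2011.
Last Friday of March 2011: Mar 25 2011.
Last Friday of April 2011: Apr 29 2011.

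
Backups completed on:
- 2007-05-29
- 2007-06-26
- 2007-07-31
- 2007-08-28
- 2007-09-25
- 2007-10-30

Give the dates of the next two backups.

All Tuesdays; the gaps (28, 35, 28, 28, 35) vary with month length.
This is the last Tuesday of each month.
November 2007 ends with Tuesday 2007-11-27.
December 2007 ends with Tuesday 2007-12-25.

2007-11-27, 2007-12-25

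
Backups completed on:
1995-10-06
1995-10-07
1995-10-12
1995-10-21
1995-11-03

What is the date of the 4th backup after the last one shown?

Intervals are 1, 5, 9, 13 days — an arithmetic progression with common difference 4.
Next gap: 17 days. 1995-11-03 + 17 days = 1995-11-20.
Next gap: 21 days. 1995-11-20 + 21 days = 1995-12-11.
Next gap: 25 days. 1995-12-11 + 25 days = 1996-01-05.
Next gap: 29 days. 1996-01-05 + 29 days = 1996-02-03.

1996-02-03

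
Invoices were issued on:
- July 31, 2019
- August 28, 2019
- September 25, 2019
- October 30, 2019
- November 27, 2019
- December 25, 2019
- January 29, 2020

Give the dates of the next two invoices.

All Wednesdays; the gaps (28, 28, 35, 28, 28, 35) vary with month length.
This is the last Wednesday of each month.
Last Wednesday of February 2020: February 26, 2020.
March 2020 ends with Wednesday March 25, 2020.

February 26, 2020; March 25, 2020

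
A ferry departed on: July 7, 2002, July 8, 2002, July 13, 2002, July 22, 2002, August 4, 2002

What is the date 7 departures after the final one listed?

February 23, 2003

Gaps: 1, 5, 9, 13 days — each gap is 4 larger than the previous one.
Next gap: 17 days. August 4, 2002 + 17 days = August 21, 2002.
Next gap: 21 days. August 21, 2002 + 21 days = September 11, 2002.
Next gap: 25 days. September 11, 2002 + 25 days = October 6, 2002.
Next gap: 29 days. October 6, 2002 + 29 days = November 4, 2002.
Next gap: 33 days. November 4, 2002 + 33 days = December 7, 2002.
Next gap: 37 days. December 7, 2002 + 37 days = January 13, 2003.
Next gap: 41 days. January 13, 2003 + 41 days = February 23, 2003.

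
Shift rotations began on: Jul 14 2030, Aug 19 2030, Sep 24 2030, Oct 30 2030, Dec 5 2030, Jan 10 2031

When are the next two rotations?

Every event comes 36 days after the last (36, 36, 36, 36, 36).
Jan 10 2031 + 36 days = Feb 15 2031.
Feb 15 2031 + 36 days = Mar 23 2031.

Feb 15 2031, Mar 23 2031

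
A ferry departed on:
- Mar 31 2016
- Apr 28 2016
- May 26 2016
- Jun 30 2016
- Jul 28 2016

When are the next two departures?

Aug 25 2016, Sep 29 2016

All Thursdays; the gaps (28, 28, 35, 28) vary with month length.
This is the last Thursday of each month.
Last Thursday of August 2016: Aug 25 2016.
September 2016 ends with Thursday Sep 29 2016.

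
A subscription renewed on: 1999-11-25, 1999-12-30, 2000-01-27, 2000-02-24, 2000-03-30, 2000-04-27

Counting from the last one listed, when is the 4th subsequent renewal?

All Thursdays; the gaps (35, 28, 28, 35, 28) vary with month length.
This is the last Thursday of each month.
May 2000 ends with Thursday 2000-05-25.
June 2000 ends with Thursday 2000-06-29.
Last Thursday of July 2000: 2000-07-27.
Last Thursday of August 2000: 2000-08-31.

2000-08-31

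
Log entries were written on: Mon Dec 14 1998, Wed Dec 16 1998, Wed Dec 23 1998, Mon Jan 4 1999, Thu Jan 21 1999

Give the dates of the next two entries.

Fri Feb 12 1999, Thu Mar 11 1999

Intervals are 2, 7, 12, 17 days — an arithmetic progression with common difference 5.
Next gap: 22 days. Thu Jan 21 1999 + 22 days = Fri Feb 12 1999.
Next gap: 27 days. Fri Feb 12 1999 + 27 days = Thu Mar 11 1999.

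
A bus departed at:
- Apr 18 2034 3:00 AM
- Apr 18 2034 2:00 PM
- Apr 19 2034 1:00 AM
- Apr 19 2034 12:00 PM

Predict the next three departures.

Gaps: 11, 11, 11 hours — each event is 11 hours after the previous one.
Apr 19 2034 12:00 PM + 11 h = Apr 19 2034 11:00 PM.
Apr 19 2034 11:00 PM + 11 h = Apr 20 2034 10:00 AM.
Apr 20 2034 10:00 AM + 11 h = Apr 20 2034 9:00 PM.

Apr 19 2034 11:00 PM, Apr 20 2034 10:00 AM, Apr 20 2034 9:00 PM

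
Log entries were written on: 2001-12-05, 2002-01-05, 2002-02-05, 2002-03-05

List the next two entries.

The day-of-month is always 5 (31, 31, 28 days between events).
So this recurs on the 5th of each month.
Next: April 2002 → 2002-04-05.
May 2002: 2002-05-05.

2002-04-05, 2002-05-05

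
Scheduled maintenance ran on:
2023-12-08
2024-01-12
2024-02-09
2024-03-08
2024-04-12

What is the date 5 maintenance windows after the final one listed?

These are Fridays at 28- or 35-day spacing (35, 28, 28, 35).
The pattern: 2nd Friday of the month.
2nd Friday of May 2024: 2024-05-10.
2nd Friday of June 2024: 2024-06-14.
July 2024 — 2nd Friday is 2024-07-12.
August 2024 — 2nd Friday is 2024-08-09.
2nd Friday of September 2024: 2024-09-13.

2024-09-13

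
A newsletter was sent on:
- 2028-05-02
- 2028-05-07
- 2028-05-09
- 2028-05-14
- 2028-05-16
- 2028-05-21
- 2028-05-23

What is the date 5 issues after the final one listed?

2028-06-11

The gap pattern 5, 2, 5, 2, 5, 2 repeats every 2 events.
These are the Tuesdays and Sundays of each week.
Next Sunday: 2028-05-28.
The following Tuesday is 2028-05-30.
The following Sunday is 2028-06-04.
The following Tuesday is 2028-06-06.
Next Sunday: 2028-06-11.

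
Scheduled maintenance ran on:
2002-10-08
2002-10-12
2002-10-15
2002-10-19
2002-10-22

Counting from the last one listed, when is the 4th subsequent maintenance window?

Every event lands on a Tuesday or Saturday (gaps cycle 4, 3, 4, 3).
So the schedule is: every Tuesday and Saturday.
Next Saturday: 2002-10-26.
The following Tuesday is 2002-10-29.
The following Saturday is 2002-11-02.
The following Tuesday is 2002-11-05.

2002-11-05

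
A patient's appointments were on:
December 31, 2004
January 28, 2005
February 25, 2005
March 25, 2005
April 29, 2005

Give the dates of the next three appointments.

May 27, 2005; June 24, 2005; July 29, 2005

All Fridays; the gaps (28, 28, 28, 35) vary with month length.
This is the last Friday of each month.
May 2005 ends with Friday May 27, 2005.
Last Friday of June 2005: June 24, 2005.
July 2005 ends with Friday July 29, 2005.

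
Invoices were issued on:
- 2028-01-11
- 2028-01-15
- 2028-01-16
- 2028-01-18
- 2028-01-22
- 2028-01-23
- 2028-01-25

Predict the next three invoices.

The gap pattern 4, 1, 2, 4, 1, 2 repeats every 3 events.
These are the Tuesdays, Saturdays and Sundays of each week.
Next Saturday: 2028-01-29.
Next Sunday: 2028-01-30.
The following Tuesday is 2028-02-01.

2028-01-29, 2028-01-30, 2028-02-01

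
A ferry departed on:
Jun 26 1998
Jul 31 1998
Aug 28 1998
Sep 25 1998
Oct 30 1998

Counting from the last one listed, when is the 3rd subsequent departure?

Jan 29 1999

These are Fridays with 35, 28, 28, 35-day gaps.
Each is the final Friday of its month — Jul 31 1998 is past the 28th, so '4th Friday' doesn't fit.
Last Friday of November 1998: Nov 27 1998.
Last Friday of December 1998: Dec 25 1998.
January 1999 ends with Friday Jan 29 1999.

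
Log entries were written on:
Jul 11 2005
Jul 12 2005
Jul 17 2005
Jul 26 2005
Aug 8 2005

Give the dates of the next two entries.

The spacing grows by 4 each time: 1, 5, 9, 13 days.
Next gap: 17 days. Aug 8 2005 + 17 days = Aug 25 2005.
Next gap: 21 days. Aug 25 2005 + 21 days = Sep 15 2005.

Aug 25 2005, Sep 15 2005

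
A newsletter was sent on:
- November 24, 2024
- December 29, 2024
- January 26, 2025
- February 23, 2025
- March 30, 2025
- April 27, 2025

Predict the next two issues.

All Sundays; the gaps (35, 28, 28, 35, 28) vary with month length.
This is the last Sunday of each month.
Last Sunday of May 2025: May 25, 2025.
Last Sunday of June 2025: June 29, 2025.

May 25, 2025; June 29, 2025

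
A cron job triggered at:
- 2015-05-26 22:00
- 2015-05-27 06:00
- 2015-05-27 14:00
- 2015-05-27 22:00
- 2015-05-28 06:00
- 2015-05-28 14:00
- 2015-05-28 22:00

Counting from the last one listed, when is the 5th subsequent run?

2015-05-30 14:00

The interval is a steady 8 hours (8, 8, 8, 8, 8, 8).
2015-05-28 22:00 + 8 h = 2015-05-29 06:00.
2015-05-29 06:00 + 8 h = 2015-05-29 14:00.
2015-05-29 14:00 + 8 h = 2015-05-29 22:00.
2015-05-29 22:00 + 8 h = 2015-05-30 06:00.
2015-05-30 06:00 + 8 h = 2015-05-30 14:00.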